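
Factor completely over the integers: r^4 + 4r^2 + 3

Substitute u = r^2 to get a quadratic in u, then factor.
r^2 + 1 is irreducible over ℤ (sum of squares).
r^2 + 3 is irreducible over ℤ (always positive, so no real roots).

(r^2 + 1)(r^2 + 3)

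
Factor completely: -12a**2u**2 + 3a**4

Pull out the common factor 3a**2; a**2 - 4u**2 is a difference of squares.

3a**2(a + 2u)(a - 2u)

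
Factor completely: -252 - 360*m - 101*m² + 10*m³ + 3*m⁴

(3*m + 7)*(m + 1)*(m + 6)*(m - 6)

By the rational root theorem, m = 6 is a root, so (m - 6) divides it; the quotient is 3*m³ + 28*m² + 67*m + 42.
Then m = -1 is a root, so (m + 1) is a factor; dividing leaves 3*m² + 25*m + 42.
The remaining quadratic factors as (3*m + 7)(m + 6).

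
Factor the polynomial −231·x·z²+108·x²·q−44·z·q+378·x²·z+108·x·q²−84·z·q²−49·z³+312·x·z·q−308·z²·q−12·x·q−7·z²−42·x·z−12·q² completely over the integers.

(7·z+2·q)·(6·x+z+6·q)·(9·x−7·z−1)

Group: 7·z·(54·x²−33·x·z+54·x·q−6·x−7·z²−42·z·q−z−6·q) + 2·q·(54·x²−33·x·z+54·x·q−6·x−7·z²−42·z·q−z−6·q); both groups contain (54·x²−33·x·z+54·x·q−6·x−7·z²−42·z·q−z−6·q), so (7·z+2·q) is a factor with cofactor 54·x²−33·x·z+54·x·q−6·x−7·z²−42·z·q−z−6·q.
The cofactor groups again: 54·x²−33·x·z+54·x·q−6·x−7·z²−42·z·q−z−6·q = 9·x·(6·x+z+6·q) + (−7·z−1)·(6·x+z+6·q); both groups contain (6·x+z+6·q), giving (9·x−7·z−1)·(6·x+z+6·q).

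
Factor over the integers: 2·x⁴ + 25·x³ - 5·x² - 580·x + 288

Trying the rational-root candidates, x = 4 is a root, so (x - 4) divides it; the quotient is 2·x³ + 33·x² + 127·x - 72.
Then x = -9 is a root, so (x + 9) divides it; the quotient is 2·x² + 15·x - 8.
The remaining quadratic factors as (x + 8)(2·x - 1).

(2·x - 1)·(x + 8)·(x + 9)·(x - 4)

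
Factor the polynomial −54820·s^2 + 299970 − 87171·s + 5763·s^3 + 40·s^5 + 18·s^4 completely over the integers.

Among the possible rational roots, s = −11/4 is a root, giving the factor (4·s + 11) and quotient 10·s^4 − 23·s^3 + 1504·s^2 − 17841·s + 27270.
Continuing, s = 9/5 is a root, so (5·s − 9) is a factor; dividing leaves 2·s^3 − s^2 + 299·s − 3030.
Next, s = 15/2 is a root, so (2·s − 15) divides it; the quotient is s^2 + 7·s + 202.
The quadratic s^2 + 7·s + 202 has discriminant −759 < 0 and is irreducible over ℤ.

(2·s − 15)·(4·s + 11)·(5·s − 9)·(s^2 + 7·s + 202)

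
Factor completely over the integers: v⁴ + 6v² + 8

(v² + 2)(v² + 4)

Substitute u = v² to get a quadratic in u, then factor.
v² + 2 is irreducible over ℤ (always positive, so no real roots).
v² + 4 is irreducible over ℤ (sum of squares).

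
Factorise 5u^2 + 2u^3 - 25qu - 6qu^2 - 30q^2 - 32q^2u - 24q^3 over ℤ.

-(4q + 2u + 5)(6q - u)(q + u)

Group: 6q(-4q^2 - 6qu - 5q - 2u^2 - 5u) - u(-4q^2 - 6qu - 5q - 2u^2 - 5u); both groups contain (-4q^2 - 6qu - 5q - 2u^2 - 5u), so (6q - u) is a factor with cofactor -4q^2 - 6qu - 5q - 2u^2 - 5u.
The cofactor groups again: -4q^2 - 6qu - 5q - 2u^2 - 5u = -q(4q + 2u + 5) - u(4q + 2u + 5); both groups contain (4q + 2u + 5), giving -(q + u)(4q + 2u + 5).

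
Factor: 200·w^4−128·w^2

Factor out 8·w^2, leaving 25·w^2−16, which is a difference of two squares.

8·w^2·(5·w+4)·(5·w−4)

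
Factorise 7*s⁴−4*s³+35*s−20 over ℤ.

(7*s−4)*(s³+5)

Group as (7*s⁴+35*s) + (−4*s³−20) = 7*s*(s³+5) − 4*(s³+5).
Both groups share the factor (s³+5).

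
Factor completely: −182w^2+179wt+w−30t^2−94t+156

−(13w−10t+12)(14w−3t−13)

Group: −14w(13w−10t+12) + (3t+13)(13w−10t+12); both groups contain (13w−10t+12).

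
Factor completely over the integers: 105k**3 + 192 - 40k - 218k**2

(3k - 4)(5k - 8)(7k + 6)

Among the possible rational roots, k = -6/7 is a root, giving the factor (7k + 6) and quotient 15k**2 - 44k + 32.
The remaining quadratic factors as (5k - 8)(3k - 4).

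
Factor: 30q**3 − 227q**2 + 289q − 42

Testing divisors of the constant over divisors of the leading coefficient, q = 7/5 is a root, giving the factor (5q − 7) and quotient 6q**2 − 37q + 6.
The remaining quadratic factors as (q − 6)(6q − 1).

(5q − 7)(6q − 1)(q − 6)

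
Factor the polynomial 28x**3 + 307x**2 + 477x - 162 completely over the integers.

By the rational root theorem, x = -9/4 is a root, so (4x + 9) divides it; the quotient is 7x**2 + 61x - 18.
The remaining quadratic factors as (7x - 2)(x + 9).

(4x + 9)(7x - 2)(x + 9)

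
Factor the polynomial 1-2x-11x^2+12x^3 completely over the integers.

Testing divisors of the constant over divisors of the leading coefficient, x = 1/4 is a root, so (4x-1) is a factor; dividing leaves 3x^2-2x-1.
The remaining quadratic factors as (3x+1)(x-1).

(3x+1)(4x-1)(x-1)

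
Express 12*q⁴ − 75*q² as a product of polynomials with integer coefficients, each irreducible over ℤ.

Every term has a factor of 3*q². Then 4*q² − 25 = (2*q)² − (5)².

3*q²*(2*q + 5)*(2*q − 5)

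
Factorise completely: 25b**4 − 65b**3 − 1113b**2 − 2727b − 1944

(5b + 8)(5b + 9)(b + 3)(b − 9)

By the rational root theorem, b = −8/5 is a root, giving the factor (5b + 8) and quotient 5b**3 − 21b**2 − 189b − 243.
Next, b = 9 is a root, giving the factor (b − 9) and quotient 5b**2 + 24b + 27.
The remaining quadratic factors as (b + 3)(5b + 9).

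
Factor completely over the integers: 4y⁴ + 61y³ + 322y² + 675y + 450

By the rational root theorem, y = −6 is a root, giving the factor (y + 6) and quotient 4y³ + 37y² + 100y + 75.
Continuing, y = −5 is a root, giving the factor (y + 5) and quotient 4y² + 17y + 15.
The remaining quadratic factors as (4y + 5)(y + 3).

(4y + 5)(y + 3)(y + 5)(y + 6)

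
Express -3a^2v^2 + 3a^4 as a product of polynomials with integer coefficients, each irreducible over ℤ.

Factor out 3a^2, leaving a^2 - v^2, which is a difference of two squares.

3a^2(a + v)(a - v)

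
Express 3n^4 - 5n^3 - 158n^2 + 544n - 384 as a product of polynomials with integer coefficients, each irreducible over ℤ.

Among the possible rational roots, n = -8 is a root, so (n + 8) is a factor; dividing leaves 3n^3 - 29n^2 + 74n - 48.
Then n = 1 is a root, giving the factor (n - 1) and quotient 3n^2 - 26n + 48.
The remaining quadratic factors as (3n - 8)(n - 6).

(3n - 8)(n + 8)(n - 1)(n - 6)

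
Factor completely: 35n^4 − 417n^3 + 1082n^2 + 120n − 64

Trying the rational-root candidates, n = 4 is a root, so (n − 4) is a factor; dividing leaves 35n^3 − 277n^2 − 26n + 16.
Continuing, n = 1/5 is a root, giving the factor (5n − 1) and quotient 7n^2 − 54n − 16.
The remaining quadratic factors as (n − 8)(7n + 2).

(5n − 1)(7n + 2)(n − 4)(n − 8)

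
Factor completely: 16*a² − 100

Pull out the common factor 4; 4*a² − 25 is a difference of squares.

4*(2*a + 5)*(2*a − 5)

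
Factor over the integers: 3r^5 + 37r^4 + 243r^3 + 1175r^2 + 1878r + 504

(3r + 1)(r + 2)(r + 7)(r^2 + 3r + 36)

Testing divisors of the constant over divisors of the leading coefficient, r = -1/3 is a root, so (3r + 1) is a factor; dividing leaves r^4 + 12r^3 + 77r^2 + 366r + 504.
Continuing, r = -7 is a root, so (r + 7) divides it; the quotient is r^3 + 5r^2 + 42r + 72.
Continuing, r = -2 is a root, giving the factor (r + 2) and quotient r^2 + 3r + 36.
The quadratic r^2 + 3r + 36 has discriminant -135 < 0 and is irreducible over ℤ.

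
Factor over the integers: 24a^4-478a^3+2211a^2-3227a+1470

(4a-15)(6a-7)(a-1)(a-14)

By the rational root theorem, a = 7/6 is a root, giving the factor (6a-7) and quotient 4a^3-75a^2+281a-210.
Continuing, a = 14 is a root, so (a-14) is a factor; dividing leaves 4a^2-19a+15.
The remaining quadratic factors as (4a-15)(a-1).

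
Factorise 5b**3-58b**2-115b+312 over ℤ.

Trying the rational-root candidates, b = -3 is a root, giving the factor (b+3) and quotient 5b**2-73b+104.
The remaining quadratic factors as (5b-8)(b-13).

(5b-8)(b+3)(b-13)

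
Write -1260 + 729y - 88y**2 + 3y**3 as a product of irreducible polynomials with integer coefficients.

(3y - 7)(y - 12)(y - 15)

Testing divisors of the constant over divisors of the leading coefficient, y = 15 is a root, so (y - 15) divides it; the quotient is 3y**2 - 43y + 84.
The remaining quadratic factors as (3y - 7)(y - 12).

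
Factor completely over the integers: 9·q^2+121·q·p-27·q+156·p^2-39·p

(q+12·p-3)·(9·q+13·p)

Group: 9·q·(q+12·p-3) + 13·p·(q+12·p-3); both groups contain (q+12·p-3).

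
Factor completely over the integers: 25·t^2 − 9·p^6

Recognize a difference of squares with the parts 5·t and 3·p^3.

(5·t − 3·p^3)·(5·t + 3·p^3)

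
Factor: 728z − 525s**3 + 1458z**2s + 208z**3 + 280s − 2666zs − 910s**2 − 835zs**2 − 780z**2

Group: 13z(16z**2 + 106zs − 60z − 105s**2 − 182s + 56) + 5s(16z**2 + 106zs − 60z − 105s**2 − 182s + 56); both groups contain (16z**2 + 106zs − 60z − 105s**2 − 182s + 56), so (13z + 5s) is a factor with cofactor 16z**2 + 106zs − 60z − 105s**2 − 182s + 56.
The cofactor groups again: 16z**2 + 106zs − 60z − 105s**2 − 182s + 56 = 8z(2z + 15s − 4) + (−7s − 14)(2z + 15s − 4); both groups contain (2z + 15s − 4), giving (8z − 7s − 14)(2z + 15s − 4).

(8z − 7s − 14)(2z + 15s − 4)(13z + 5s)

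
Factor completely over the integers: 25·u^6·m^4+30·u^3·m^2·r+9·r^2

(5·u^3·m^2+3·r)^2

Recognize a perfect-square trinomial with the parts 3·r and 5·u^3·m^2.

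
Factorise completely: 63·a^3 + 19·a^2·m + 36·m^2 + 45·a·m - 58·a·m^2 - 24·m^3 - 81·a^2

(7·a + 6·m - 9)·(9·a + 4·m)·(a - m)

Group: 9·a·(7·a^2 - a·m - 9·a - 6·m^2 + 9·m) + 4·m·(7·a^2 - a·m - 9·a - 6·m^2 + 9·m); both groups contain (7·a^2 - a·m - 9·a - 6·m^2 + 9·m), so (9·a + 4·m) is a factor with cofactor 7·a^2 - a·m - 9·a - 6·m^2 + 9·m.
The cofactor groups again: 7·a^2 - a·m - 9·a - 6·m^2 + 9·m = a·(7·a + 6·m - 9) - m·(7·a + 6·m - 9); both groups contain (7·a + 6·m - 9), giving (a - m)·(7·a + 6·m - 9).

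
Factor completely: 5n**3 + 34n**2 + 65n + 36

By the rational root theorem, n = -4 is a root, so (n + 4) is a factor; dividing leaves 5n**2 + 14n + 9.
The remaining quadratic factors as (n + 1)(5n + 9).

(5n + 9)(n + 1)(n + 4)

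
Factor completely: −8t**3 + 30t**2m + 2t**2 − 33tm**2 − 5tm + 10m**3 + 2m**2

Group: 2t(−4t**2 + 13tm + t − 10m**2 − 2m) − m(−4t**2 + 13tm + t − 10m**2 − 2m); both groups contain (−4t**2 + 13tm + t − 10m**2 − 2m), so (2t − m) is a factor with cofactor −4t**2 + 13tm + t − 10m**2 − 2m.
The cofactor groups again: −4t**2 + 13tm + t − 10m**2 − 2m = −4t(t − 2m) + (5m + 1)(t − 2m); both groups contain (t − 2m), giving −(4t − 5m − 1)(t − 2m).

−(t − 2m)(4t − 5m − 1)(2t − m)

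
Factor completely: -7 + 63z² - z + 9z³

Group as (9z³ - z) + (63z² - 7) = z(9z² - 1) + 7(9z² - 1).
Both groups share the factor (9z² - 1).

(3z + 1)(3z - 1)(z + 7)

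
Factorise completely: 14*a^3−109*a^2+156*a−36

Trying the rational-root candidates, a = 6 is a root, so (a−6) is a factor; dividing leaves 14*a^2−25*a+6.
The remaining quadratic factors as (7*a−2)(2*a−3).

(2*a−3)*(7*a−2)*(a−6)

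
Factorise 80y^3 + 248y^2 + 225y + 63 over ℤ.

Trying the rational-root candidates, y = -3/5 is a root, giving the factor (5y + 3) and quotient 16y^2 + 40y + 21.
The remaining quadratic factors as (4y + 7)(4y + 3).

(4y + 3)(4y + 7)(5y + 3)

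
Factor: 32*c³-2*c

Every term has a factor of 2*c. Then 16*c²-1 = (4*c)² − (1)².

2*c*(4*c+1)*(4*c-1)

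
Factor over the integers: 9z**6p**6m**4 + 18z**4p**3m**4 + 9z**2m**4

Factor out 9z**2m**4 first: what remains is z**4p**6 + 2z**2p**3 + 1.
Recognize a perfect-square trinomial with the parts z**2p**3 and 1.

9m**4z**2(z**2p**3 + 1)**2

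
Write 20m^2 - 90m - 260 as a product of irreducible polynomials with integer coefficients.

10(2m - 13)(m + 2)

Pull out the common factor 10, then factor the remaining trinomial.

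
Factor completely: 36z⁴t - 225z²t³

Pull out the common factor 9z²t; 4z² - 25t² is a difference of squares.

9tz²(2z - 5t)(2z + 5t)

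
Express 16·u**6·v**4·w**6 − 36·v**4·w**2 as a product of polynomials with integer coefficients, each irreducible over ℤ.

4·v**4·w**2·(2·u**3·w**2 + 3)·(2·u**3·w**2 − 3)

Every term has a factor of 4·v**4·w**2; factoring it out leaves 4·u**6·w**4 − 9.
Recognize a difference of squares with the parts 2·u**3·w**2 and 3.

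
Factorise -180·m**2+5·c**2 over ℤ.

Every term has a factor of 5. Then c**2-36·m**2 = (c)² − (6·m)².

5·(c+6·m)·(c-6·m)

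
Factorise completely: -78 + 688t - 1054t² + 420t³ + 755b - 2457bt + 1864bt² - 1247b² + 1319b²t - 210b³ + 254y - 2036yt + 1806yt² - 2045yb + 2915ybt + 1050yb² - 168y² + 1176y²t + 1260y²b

Group: 15b(84y² + 70yb + 129yt - 127y - 14b² + 101bt - 85b + 30t² - 71t + 39) + (14t - 2)(84y² + 70yb + 129yt - 127y - 14b² + 101bt - 85b + 30t² - 71t + 39); both groups contain (84y² + 70yb + 129yt - 127y - 14b² + 101bt - 85b + 30t² - 71t + 39), so (15b + 14t - 2) is a factor with cofactor 84y² + 70yb + 129yt - 127y - 14b² + 101bt - 85b + 30t² - 71t + 39.
The cofactor groups again: 84y² + 70yb + 129yt - 127y - 14b² + 101bt - 85b + 30t² - 71t + 39 = 12y(7y + 7b + 2t - 3) + (-2b + 15t - 13)(7y + 7b + 2t - 3); both groups contain (7y + 7b + 2t - 3), giving (12y - 2b + 15t - 13)(7y + 7b + 2t - 3).

(12y - 2b + 15t - 13)(15b + 14t - 2)(7y + 7b + 2t - 3)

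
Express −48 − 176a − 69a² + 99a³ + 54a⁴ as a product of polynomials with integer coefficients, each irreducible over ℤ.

Trying the rational-root candidates, a = −1/3 is a root, so (3a + 1) divides it; the quotient is 18a³ + 27a² − 32a − 48.
Next, a = −4/3 is a root, so (3a + 4) is a factor; dividing leaves 6a² + a − 12.
The remaining quadratic factors as (2a + 3)(3a − 4).

(2a + 3)(3a + 1)(3a + 4)(3a − 4)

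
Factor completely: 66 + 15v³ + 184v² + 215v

Trying the rational-root candidates, v = -11 is a root, so (v + 11) is a factor; dividing leaves 15v² + 19v + 6.
The remaining quadratic factors as (5v + 3)(3v + 2).

(3v + 2)(5v + 3)(v + 11)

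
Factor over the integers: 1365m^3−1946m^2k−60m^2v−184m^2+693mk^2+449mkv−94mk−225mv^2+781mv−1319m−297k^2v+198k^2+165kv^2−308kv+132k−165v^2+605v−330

Group: 15m(91m^2−63mk−4mv−79m+27kv−18k−15v^2+55v−30) + (−11k+11)(91m^2−63mk−4mv−79m+27kv−18k−15v^2+55v−30); both groups contain (91m^2−63mk−4mv−79m+27kv−18k−15v^2+55v−30), so (15m−11k+11) is a factor with cofactor 91m^2−63mk−4mv−79m+27kv−18k−15v^2+55v−30.
The cofactor groups again: 91m^2−63mk−4mv−79m+27kv−18k−15v^2+55v−30 = 7m(13m−9k+5v−15) + (−3v+2)(13m−9k+5v−15); both groups contain (13m−9k+5v−15), giving (7m−3v+2)(13m−9k+5v−15).

(15m−11k+11)(13m−9k+5v−15)(7m−3v+2)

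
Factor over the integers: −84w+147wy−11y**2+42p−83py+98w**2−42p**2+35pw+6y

Group: −7p(6p+7w+11y−6) + (14w−y)(6p+7w+11y−6); both groups contain (6p+7w+11y−6).

−(6p+7w+11y−6)(7p−14w+y)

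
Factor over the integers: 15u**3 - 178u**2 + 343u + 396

Trying the rational-root candidates, u = 9 is a root, so (u - 9) is a factor; dividing leaves 15u**2 - 43u - 44.
The remaining quadratic factors as (5u + 4)(3u - 11).

(3u - 11)(5u + 4)(u - 9)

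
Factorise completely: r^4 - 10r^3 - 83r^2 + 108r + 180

By the rational root theorem, r = 2 is a root, so (r - 2) is a factor; dividing leaves r^3 - 8r^2 - 99r - 90.
Then r = 15 is a root, so (r - 15) divides it; the quotient is r^2 + 7r + 6.
The remaining quadratic factors as (r + 1)(r + 6).

(r + 1)(r + 6)(r - 15)(r - 2)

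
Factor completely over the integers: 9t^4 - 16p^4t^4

Pull out the common factor t^4, leaving -16p^4 + 9.
Recognize a difference of squares with the parts 3 and 4p^2.

-t^4(4p^2 + 3)(4p^2 - 3)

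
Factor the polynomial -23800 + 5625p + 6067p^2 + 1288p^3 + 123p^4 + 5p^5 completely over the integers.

(5p - 7)(p + 5)(p + 8)(p^2 + 13p + 85)

By the rational root theorem, p = 7/5 is a root, so (5p - 7) is a factor; dividing leaves p^4 + 26p^3 + 294p^2 + 1625p + 3400.
Continuing, p = -8 is a root, giving the factor (p + 8) and quotient p^3 + 18p^2 + 150p + 425.
Then p = -5 is a root, so (p + 5) divides it; the quotient is p^2 + 13p + 85.
The quadratic p^2 + 13p + 85 has discriminant -171 < 0 and is irreducible over ℤ.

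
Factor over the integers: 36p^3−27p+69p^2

3p(3p−1)(4p+9)

Pull out the common factor 3p, then factor the remaining trinomial.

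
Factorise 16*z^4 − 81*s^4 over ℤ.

Difference of squares twice: with A = 2*z and B = 3*s, A⁴ − B⁴ = (A² − B²)(A² + B²), and A² − B² factors again.

(2*z − 3*s)*(2*z + 3*s)*(4*z^2 + 9*s^2)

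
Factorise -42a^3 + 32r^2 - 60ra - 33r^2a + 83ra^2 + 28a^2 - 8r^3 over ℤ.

-(8r - 7a)(r - a)(r + 6a - 4)

Group: r(-8r^2 - 41ra + 32r + 42a^2 - 28a) - a(-8r^2 - 41ra + 32r + 42a^2 - 28a); both groups contain (-8r^2 - 41ra + 32r + 42a^2 - 28a), so (r - a) is a factor with cofactor -8r^2 - 41ra + 32r + 42a^2 - 28a.
The cofactor groups again: -8r^2 - 41ra + 32r + 42a^2 - 28a = -r(8r - 7a) + (-6a + 4)(8r - 7a); both groups contain (8r - 7a), giving -(r + 6a - 4)(8r - 7a).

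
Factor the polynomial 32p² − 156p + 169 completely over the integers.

(4p − 13)(8p − 13)

Need a pair with product 32·169 = 5408 and sum −156: that's −104 and −52.
Split the middle term: 32p² − 104p − 52p + 169 = 8p(4p − 13) − 13(4p − 13).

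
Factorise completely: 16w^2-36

4(2w+3)(2w-3)

Pull out the common factor 4; 4w^2-9 is a difference of squares.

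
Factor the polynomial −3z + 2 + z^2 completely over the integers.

(z − 1)(z − 2)

Two integers with product 2 and sum −3 are −1 and −2.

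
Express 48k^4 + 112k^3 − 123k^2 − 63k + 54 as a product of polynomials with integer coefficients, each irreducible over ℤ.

(3k − 2)(4k + 3)(4k − 3)(k + 3)

By the rational root theorem, k = 3/4 is a root, giving the factor (4k − 3) and quotient 12k^3 + 37k^2 − 3k − 18.
Continuing, k = −3/4 is a root, so (4k + 3) is a factor; dividing leaves 3k^2 + 7k − 6.
The remaining quadratic factors as (k + 3)(3k − 2).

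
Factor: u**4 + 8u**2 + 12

Substitute w = u**2 to get a quadratic in w, then factor.
u**2 + 6 is irreducible over ℤ (always positive, so no real roots).
u**2 + 2 is irreducible over ℤ (always positive, so no real roots).

(u**2 + 2)(u**2 + 6)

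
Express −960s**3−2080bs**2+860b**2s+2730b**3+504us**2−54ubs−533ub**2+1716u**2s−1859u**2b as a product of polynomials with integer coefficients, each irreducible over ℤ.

Group: 13u(−143ub+132us−195b**2+50bs+120s**2) + (−14b−8s)(−143ub+132us−195b**2+50bs+120s**2); both groups contain (−143ub+132us−195b**2+50bs+120s**2), so (13u−14b−8s) is a factor with cofactor −143ub+132us−195b**2+50bs+120s**2.
The cofactor groups again: −143ub+132us−195b**2+50bs+120s**2 = −13b(11u+15b+10s) + 12s(11u+15b+10s); both groups contain (11u+15b+10s), giving −(13b−12s)(11u+15b+10s).

−(13u−14b−8s)(13b−12s)(11u+15b+10s)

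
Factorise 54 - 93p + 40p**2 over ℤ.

(5p - 6)(8p - 9)

Need a pair with product 40·54 = 2160 and sum -93: that's -45 and -48.
Split the middle term: 40p**2 - 45p - 48p + 54 = 5p(8p - 9) - 6(8p - 9).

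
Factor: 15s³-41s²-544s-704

Trying the rational-root candidates, s = -8/5 is a root, giving the factor (5s+8) and quotient 3s²-13s-88.
The remaining quadratic factors as (s-8)(3s+11).

(3s+11)(5s+8)(s-8)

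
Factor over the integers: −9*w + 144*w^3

Every term has a factor of 9*w. Then 16*w^2 − 1 = (4*w)² − (1)².

9*w*(4*w + 1)*(4*w − 1)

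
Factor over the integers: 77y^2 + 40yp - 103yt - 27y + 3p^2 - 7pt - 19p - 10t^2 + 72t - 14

Group: 7y(11y + p + t - 7) + (3p - 10t + 2)(11y + p + t - 7); both groups contain (11y + p + t - 7).

(7y + 3p - 10t + 2)(11y + p + t - 7)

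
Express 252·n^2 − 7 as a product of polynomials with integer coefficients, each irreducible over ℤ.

7·(6·n + 1)·(6·n − 1)

Factor out 7, leaving 36·n^2 − 1, which is a difference of two squares.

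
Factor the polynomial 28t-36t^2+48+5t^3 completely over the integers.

(5t+4)(t-2)(t-6)

Trying the rational-root candidates, t = 2 is a root, giving the factor (t-2) and quotient 5t^2-26t-24.
The remaining quadratic factors as (t-6)(5t+4).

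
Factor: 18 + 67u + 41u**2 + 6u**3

(2u + 9)(3u + 1)(u + 2)

Among the possible rational roots, u = −2 is a root, so (u + 2) is a factor; dividing leaves 6u**2 + 29u + 9.
The remaining quadratic factors as (3u + 1)(2u + 9).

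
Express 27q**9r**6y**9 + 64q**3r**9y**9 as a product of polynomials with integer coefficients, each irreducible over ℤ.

Pull out the common factor q**3r**6y**9, leaving 27q**6 + 64r**3.
Recognize a sum of cubes with the parts 4r and 3q**2.

q**3r**6y**9(3q**2 + 4r)(9q**4 − 12q**2r + 16r**2)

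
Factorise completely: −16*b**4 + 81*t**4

(3*t)⁴ − (2*b)⁴ = ((3*t)² − (2*b)²)((3*t)² + (2*b)²); the first factor splits again, the second (9*t**2 + 4*b**2) is irreducible.

(3*t − 2*b)*(3*t + 2*b)*(9*t**2 + 4*b**2)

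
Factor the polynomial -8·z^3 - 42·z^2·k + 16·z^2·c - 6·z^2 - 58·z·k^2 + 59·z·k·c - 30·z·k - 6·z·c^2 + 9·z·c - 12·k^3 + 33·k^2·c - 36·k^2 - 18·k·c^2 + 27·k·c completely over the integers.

Group: 2·z·(-4·z^2 - 13·z·k + 2·z·c - 3·z - 3·k^2 + 6·k·c - 9·k) + (4·k - 3·c)·(-4·z^2 - 13·z·k + 2·z·c - 3·z - 3·k^2 + 6·k·c - 9·k); both groups contain (-4·z^2 - 13·z·k + 2·z·c - 3·z - 3·k^2 + 6·k·c - 9·k), so (2·z + 4·k - 3·c) is a factor with cofactor -4·z^2 - 13·z·k + 2·z·c - 3·z - 3·k^2 + 6·k·c - 9·k.
The cofactor groups again: -4·z^2 - 13·z·k + 2·z·c - 3·z - 3·k^2 + 6·k·c - 9·k = -4·z·(z + 3·k) + (-k + 2·c - 3)·(z + 3·k); both groups contain (z + 3·k), giving -(4·z + k - 2·c + 3)·(z + 3·k).

-(4·z + k - 2·c + 3)·(2·z + 4·k - 3·c)·(z + 3·k)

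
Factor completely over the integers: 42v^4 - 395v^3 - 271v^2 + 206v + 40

(6v + 1)(7v - 4)(v + 1)(v - 10)

Among the possible rational roots, v = 4/7 is a root, giving the factor (7v - 4) and quotient 6v^3 - 53v^2 - 69v - 10.
Continuing, v = -1 is a root, so (v + 1) divides it; the quotient is 6v^2 - 59v - 10.
The remaining quadratic factors as (6v + 1)(v - 10).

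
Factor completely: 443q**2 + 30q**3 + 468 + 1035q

(5q + 3)(6q + 13)(q + 12)

By the rational root theorem, q = −3/5 is a root, so (5q + 3) is a factor; dividing leaves 6q**2 + 85q + 156.
The remaining quadratic factors as (q + 12)(6q + 13).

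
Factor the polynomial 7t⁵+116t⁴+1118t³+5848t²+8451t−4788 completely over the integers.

(7t−3)(t+3)(t+7)(t²+7t+76)

By the rational root theorem, t = 3/7 is a root, giving the factor (7t−3) and quotient t⁴+17t³+167t²+907t+1596.
Then t = −7 is a root, giving the factor (t+7) and quotient t³+10t²+97t+228.
Then t = −3 is a root, so (t+3) is a factor; dividing leaves t²+7t+76.
The quadratic t²+7t+76 has discriminant −255 < 0 and is irreducible over ℤ.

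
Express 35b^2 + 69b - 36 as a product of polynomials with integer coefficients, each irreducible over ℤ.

(5b + 12)(7b - 3)

Need a pair with product 35·(-36) = -1260 and sum 69: that's -15 and 84.
Split the middle term: 35b^2 - 15b + 84b - 36 = 5b(7b - 3) + 12(7b - 3).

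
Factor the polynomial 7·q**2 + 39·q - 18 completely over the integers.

Need a pair with product 7·(-18) = -126 and sum 39: that's 42 and -3.
Split the middle term: 7·q**2 + 42·q - 3·q - 18 = 7·q·(q + 6) - 3·(q + 6).

(7·q - 3)·(q + 6)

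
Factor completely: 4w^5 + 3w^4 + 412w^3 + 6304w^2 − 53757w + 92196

(4w − 13)(w + 12)(w − 3)(w^2 − 5w + 197)

Among the possible rational roots, w = 3 is a root, giving the factor (w − 3) and quotient 4w^4 + 15w^3 + 457w^2 + 7675w − 30732.
Then w = 13/4 is a root, so (4w − 13) is a factor; dividing leaves w^3 + 7w^2 + 137w + 2364.
Next, w = −12 is a root, so (w + 12) divides it; the quotient is w^2 − 5w + 197.
The quadratic w^2 − 5w + 197 has discriminant −763 < 0 and is irreducible over ℤ.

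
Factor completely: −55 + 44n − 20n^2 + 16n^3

(4n − 5)(4n^2 + 11)

Group as (16n^3 + 44n) + (−20n^2 − 55) = 4n(4n^2 + 11) − 5(4n^2 + 11).
Both groups share the factor (4n^2 + 11).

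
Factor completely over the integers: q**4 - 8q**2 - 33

(q**2 + 3)(q**2 - 11)

Substitute u = q**2 to get a quadratic in u, then factor.
q**2 + 3 is irreducible over ℤ (always positive, so no real roots).
q**2 - 11 is irreducible over ℤ (11 is not a perfect square).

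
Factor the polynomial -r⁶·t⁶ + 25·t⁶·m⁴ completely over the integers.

Every term has a factor of t⁶; factoring it out leaves -r⁶ + 25·m⁴.
Recognize a difference of squares with the parts 5·m² and r³.

-t⁶·(r³ - 5·m²)·(r³ + 5·m²)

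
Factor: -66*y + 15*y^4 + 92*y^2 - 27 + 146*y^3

(3*y + 1)*(5*y - 3)*(y + 1)*(y + 9)

Testing divisors of the constant over divisors of the leading coefficient, y = 3/5 is a root, giving the factor (5*y - 3) and quotient 3*y^3 + 31*y^2 + 37*y + 9.
Continuing, y = -9 is a root, so (y + 9) divides it; the quotient is 3*y^2 + 4*y + 1.
The remaining quadratic factors as (3*y + 1)(y + 1).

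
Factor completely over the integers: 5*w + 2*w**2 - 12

Need a pair with product 2·(-12) = -24 and sum 5: that's 8 and -3.
Split the middle term: 2*w**2 + 8*w - 3*w - 12 = 2*w*(w + 4) - 3*(w + 4).

(2*w - 3)*(w + 4)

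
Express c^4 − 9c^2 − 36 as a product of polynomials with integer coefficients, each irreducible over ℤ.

(c^2 + 3)(c^2 − 12)

Substitute u = c^2 to get a quadratic in u, then factor.
c^2 − 12 is irreducible over ℤ (12 is not a perfect square).
c^2 + 3 is irreducible over ℤ (always positive, so no real roots).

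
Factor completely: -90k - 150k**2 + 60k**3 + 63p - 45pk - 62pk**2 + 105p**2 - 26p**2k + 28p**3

(7p - 10k)(p - k + 3)(4p + 6k + 3)

Group: 7p(4p**2 + 2pk + 15p - 6k**2 + 15k + 9) - 10k(4p**2 + 2pk + 15p - 6k**2 + 15k + 9); both groups contain (4p**2 + 2pk + 15p - 6k**2 + 15k + 9), so (7p - 10k) is a factor with cofactor 4p**2 + 2pk + 15p - 6k**2 + 15k + 9.
The cofactor groups again: 4p**2 + 2pk + 15p - 6k**2 + 15k + 9 = p(4p + 6k + 3) + (-k + 3)(4p + 6k + 3); both groups contain (4p + 6k + 3), giving (p - k + 3)(4p + 6k + 3).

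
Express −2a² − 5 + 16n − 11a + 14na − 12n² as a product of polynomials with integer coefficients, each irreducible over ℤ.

Group: −6n(2n − 2a − 1) + (a + 5)(2n − 2a − 1); both groups contain (2n − 2a − 1).

−(2n − 2a − 1)(6n − a − 5)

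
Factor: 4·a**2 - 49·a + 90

(4·a - 9)·(a - 10)

Need a pair with product 4·90 = 360 and sum -49: that's -9 and -40.
Split the middle term: 4·a**2 - 9·a - 40·a + 90 = a·(4·a - 9) - 10·(4·a - 9).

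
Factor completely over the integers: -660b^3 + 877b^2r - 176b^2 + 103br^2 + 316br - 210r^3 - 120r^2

Group: 15b(-44b^2 + 79br - 30r^2) + (7r + 4)(-44b^2 + 79br - 30r^2); both groups contain (-44b^2 + 79br - 30r^2), so (15b + 7r + 4) is a factor with cofactor -44b^2 + 79br - 30r^2.
The cofactor groups again: -44b^2 + 79br - 30r^2 = -4b(11b - 6r) + 5r(11b - 6r); both groups contain (11b - 6r), giving -(4b - 5r)(11b - 6r).

-(11b - 6r)(15b + 7r + 4)(4b - 5r)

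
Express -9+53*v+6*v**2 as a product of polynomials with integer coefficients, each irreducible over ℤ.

(6*v-1)*(v+9)

Need a pair with product 6·(-9) = -54 and sum 53: that's 54 and -1.
Split the middle term: 6*v**2+54*v - v-9 = 6*v*(v+9) - (v+9).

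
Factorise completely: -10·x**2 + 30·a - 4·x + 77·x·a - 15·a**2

-(2·x - 15·a)·(5·x - a + 2)

Group: -2·x·(5·x - a + 2) + 15·a·(5·x - a + 2); both groups contain (5·x - a + 2).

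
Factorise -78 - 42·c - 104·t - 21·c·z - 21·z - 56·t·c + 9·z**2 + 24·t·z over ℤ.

Group: -8·t·(7·c - 3·z + 13) + (-3·z - 6)·(7·c - 3·z + 13); both groups contain (7·c - 3·z + 13).

-(7·c - 3·z + 13)·(8·t + 3·z + 6)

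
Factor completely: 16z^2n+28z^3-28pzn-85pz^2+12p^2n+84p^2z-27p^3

-(9p-7z-4n)(3p-4z)(p-z)

Group: 3p(-9p^2+16pz+4pn-7z^2-4zn) - 4z(-9p^2+16pz+4pn-7z^2-4zn); both groups contain (-9p^2+16pz+4pn-7z^2-4zn), so (3p-4z) is a factor with cofactor -9p^2+16pz+4pn-7z^2-4zn.
The cofactor groups again: -9p^2+16pz+4pn-7z^2-4zn = -p(9p-7z-4n) + z(9p-7z-4n); both groups contain (9p-7z-4n), giving -(p-z)(9p-7z-4n).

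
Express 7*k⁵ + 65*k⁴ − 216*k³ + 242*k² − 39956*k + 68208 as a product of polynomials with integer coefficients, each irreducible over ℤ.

Testing divisors of the constant over divisors of the leading coefficient, k = 12/7 is a root, so (7*k − 12) divides it; the quotient is k⁴ + 11*k³ − 12*k² + 14*k − 5684.
Next, k = 7 is a root, giving the factor (k − 7) and quotient k³ + 18*k² + 114*k + 812.
Continuing, k = −14 is a root, so (k + 14) divides it; the quotient is k² + 4*k + 58.
The quadratic k² + 4*k + 58 has discriminant −216 < 0 and is irreducible over ℤ.

(7*k − 12)*(k + 14)*(k − 7)*(k² + 4*k + 58)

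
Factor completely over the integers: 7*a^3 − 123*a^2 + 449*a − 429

Trying the rational-root candidates, a = 11/7 is a root, giving the factor (7*a − 11) and quotient a^2 − 16*a + 39.
The remaining quadratic factors as (a − 13)(a − 3).

(7*a − 11)*(a − 13)*(a − 3)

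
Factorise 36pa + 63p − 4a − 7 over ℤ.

Group as (36pa + 63p) + (−4a − 7) = 9p(4a + 7) − (4a + 7).
Both groups share the factor (4a + 7).

(4a + 7)(9p − 1)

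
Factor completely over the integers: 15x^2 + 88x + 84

Need a pair with product 15·84 = 1260 and sum 88: that's 70 and 18.
Split the middle term: 15x^2 + 70x + 18x + 84 = 5x(3x + 14) + 6(3x + 14).

(3x + 14)(5x + 6)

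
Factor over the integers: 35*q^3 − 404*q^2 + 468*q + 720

(5*q − 12)*(7*q + 6)*(q − 10)

Among the possible rational roots, q = 10 is a root, so (q − 10) is a factor; dividing leaves 35*q^2 − 54*q − 72.
The remaining quadratic factors as (7*q + 6)(5*q − 12).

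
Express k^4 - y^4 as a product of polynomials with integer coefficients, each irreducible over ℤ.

(k + y)(k - y)(k^2 + y^2)

Difference of squares twice: with A = k and B = y, A⁴ − B⁴ = (A² − B²)(A² + B²), and A² − B² factors again.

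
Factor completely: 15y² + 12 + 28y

Need a pair with product 15·12 = 180 and sum 28: that's 10 and 18.
Split the middle term: 15y² + 10y + 18y + 12 = 5y(3y + 2) + 6(3y + 2).

(3y + 2)(5y + 6)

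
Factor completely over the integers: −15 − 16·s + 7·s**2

(7·s + 5)·(s − 3)

Need a pair with product 7·(−15) = −105 and sum −16: that's −21 and 5.
Split the middle term: 7·s**2 − 21·s + 5·s − 15 = 7·s·(s − 3) + 5·(s − 3).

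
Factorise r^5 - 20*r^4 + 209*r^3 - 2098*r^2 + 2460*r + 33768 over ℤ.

(r + 3)*(r - 14)*(r - 6)*(r^2 - 3*r + 134)

Trying the rational-root candidates, r = 6 is a root, so (r - 6) divides it; the quotient is r^4 - 14*r^3 + 125*r^2 - 1348*r - 5628.
Continuing, r = -3 is a root, so (r + 3) divides it; the quotient is r^3 - 17*r^2 + 176*r - 1876.
Then r = 14 is a root, giving the factor (r - 14) and quotient r^2 - 3*r + 134.
The quadratic r^2 - 3*r + 134 has discriminant -527 < 0 and is irreducible over ℤ.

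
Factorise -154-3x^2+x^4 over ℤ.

(x^2+11)(x^2-14)

Substitute u = x^2 to get a quadratic in u, then factor.
x^2-14 is irreducible over ℤ (14 is not a perfect square).
x^2+11 is irreducible over ℤ (always positive, so no real roots).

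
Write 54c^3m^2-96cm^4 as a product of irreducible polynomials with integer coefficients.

Every term has a factor of 6cm^2. Then 9c^2-16m^2 = (3c)² − (4m)².

6cm^2(3c+4m)(3c-4m)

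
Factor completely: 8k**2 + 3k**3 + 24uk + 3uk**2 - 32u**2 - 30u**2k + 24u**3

Group: 4u(6u**2 - 9uk - 8u + 3k**2 + 8k) + k(6u**2 - 9uk - 8u + 3k**2 + 8k); both groups contain (6u**2 - 9uk - 8u + 3k**2 + 8k), so (4u + k) is a factor with cofactor 6u**2 - 9uk - 8u + 3k**2 + 8k.
The cofactor groups again: 6u**2 - 9uk - 8u + 3k**2 + 8k = u(6u - 3k - 8) - k(6u - 3k - 8); both groups contain (6u - 3k - 8), giving (u - k)(6u - 3k - 8).

(6u - 3k - 8)(u - k)(4u + k)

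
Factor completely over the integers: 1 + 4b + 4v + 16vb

(4b + 1)(4v + 1)

Group as (16vb + 4v) + (4b + 1) = 4v(4b + 1) + (4b + 1).
Both groups share the factor (4b + 1).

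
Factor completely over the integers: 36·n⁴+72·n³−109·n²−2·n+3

Trying the rational-root candidates, n = −3 is a root, so (n+3) is a factor; dividing leaves 36·n³−36·n²−n+1.
Next, n = 1/6 is a root, so (6·n−1) is a factor; dividing leaves 6·n²−5·n−1.
The remaining quadratic factors as (n−1)(6·n+1).

(6·n+1)·(6·n−1)·(n+3)·(n−1)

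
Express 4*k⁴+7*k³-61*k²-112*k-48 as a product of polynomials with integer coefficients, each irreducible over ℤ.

(4*k+3)*(k+1)*(k+4)*(k-4)

Trying the rational-root candidates, k = 4 is a root, giving the factor (k-4) and quotient 4*k³+23*k²+31*k+12.
Continuing, k = -1 is a root, so (k+1) divides it; the quotient is 4*k²+19*k+12.
The remaining quadratic factors as (4*k+3)(k+4).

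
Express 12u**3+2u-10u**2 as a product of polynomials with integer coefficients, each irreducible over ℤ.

2u(2u-1)(3u-1)

Pull out the common factor 2u, then factor the remaining trinomial.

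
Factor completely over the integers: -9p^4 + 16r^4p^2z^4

p^2(4r^2z^2 - 3p)(4r^2z^2 + 3p)

Every term has a factor of p^2; factoring it out leaves 16r^4z^4 - 9p^2.
Recognize a difference of squares with the parts 4r^2z^2 and 3p.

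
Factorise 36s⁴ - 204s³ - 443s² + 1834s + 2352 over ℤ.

Trying the rational-root candidates, s = -8/3 is a root, so (3s + 8) divides it; the quotient is 12s³ - 100s² + 119s + 294.
Then s = -7/6 is a root, so (6s + 7) divides it; the quotient is 2s² - 19s + 42.
The remaining quadratic factors as (s - 6)(2s - 7).

(2s - 7)(3s + 8)(6s + 7)(s - 6)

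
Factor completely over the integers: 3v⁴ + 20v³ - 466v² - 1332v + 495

(3v - 1)(v + 15)(v + 3)(v - 11)

Among the possible rational roots, v = -3 is a root, so (v + 3) is a factor; dividing leaves 3v³ + 11v² - 499v + 165.
Continuing, v = -15 is a root, so (v + 15) is a factor; dividing leaves 3v² - 34v + 11.
The remaining quadratic factors as (3v - 1)(v - 11).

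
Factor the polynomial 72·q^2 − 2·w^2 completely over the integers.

2·(6·q + w)·(6·q − w)

Factor out 2, leaving 36·q^2 − w^2, which is a difference of two squares.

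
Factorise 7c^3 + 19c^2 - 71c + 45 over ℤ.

(7c - 9)(c + 5)(c - 1)

By the rational root theorem, c = 1 is a root, giving the factor (c - 1) and quotient 7c^2 + 26c - 45.
The remaining quadratic factors as (7c - 9)(c + 5).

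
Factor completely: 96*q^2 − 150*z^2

6*(4*q + 5*z)*(4*q − 5*z)

Factor out 6, leaving 16*q^2 − 25*z^2, which is a difference of two squares.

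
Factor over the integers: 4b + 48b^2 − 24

Pull out the common factor 4, then factor the remaining trinomial.

4(3b − 2)(4b + 3)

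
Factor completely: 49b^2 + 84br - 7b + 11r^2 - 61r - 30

Group: 7b(7b + r - 6) + (11r + 5)(7b + r - 6); both groups contain (7b + r - 6).

(7b + 11r + 5)(7b + r - 6)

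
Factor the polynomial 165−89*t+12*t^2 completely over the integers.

Need a pair with product 12·165 = 1980 and sum −89: that's −45 and −44.
Split the middle term: 12*t^2−45*t − 44*t+165 = 3*t*(4*t−15) − 11*(4*t−15).

(3*t−11)*(4*t−15)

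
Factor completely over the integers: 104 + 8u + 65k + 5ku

(5k + 8)(u + 13)

Group as (5ku + 65k) + (8u + 104) = 5k(u + 13) + 8(u + 13).
Both groups share the factor (u + 13).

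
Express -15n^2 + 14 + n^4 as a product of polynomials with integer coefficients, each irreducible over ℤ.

(n + 1)(n - 1)(n^2 - 14)

Substitute u = n^2 to get a quadratic in u, then factor.
n^2 - 14 is irreducible over ℤ (14 is not a perfect square).
n^2 - 1 is a difference of squares.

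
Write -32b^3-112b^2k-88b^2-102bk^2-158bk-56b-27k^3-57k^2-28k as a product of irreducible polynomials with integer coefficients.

-(2b+k)(4b+3k+4)(4b+9k+7)

Group: 4b(-8b^2-22bk-14b-9k^2-7k) + (3k+4)(-8b^2-22bk-14b-9k^2-7k); both groups contain (-8b^2-22bk-14b-9k^2-7k), so (4b+3k+4) is a factor with cofactor -8b^2-22bk-14b-9k^2-7k.
The cofactor groups again: -8b^2-22bk-14b-9k^2-7k = -2b(4b+9k+7) - k(4b+9k+7); both groups contain (4b+9k+7), giving -(2b+k)(4b+9k+7).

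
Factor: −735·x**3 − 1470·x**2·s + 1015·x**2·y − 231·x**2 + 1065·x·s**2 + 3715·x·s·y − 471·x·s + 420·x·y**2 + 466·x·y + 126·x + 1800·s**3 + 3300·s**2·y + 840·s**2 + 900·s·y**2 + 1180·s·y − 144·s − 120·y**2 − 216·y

−(7·x − 8·s − 12·y)·(15·x + 15·s + 5·y + 9)·(7·x + 15·s − 2)

Group: 7·x·(−105·x**2 + 15·x·s + 145·x·y − 63·x + 120·s**2 + 220·s·y + 72·s + 60·y**2 + 108·y) + (15·s − 2)·(−105·x**2 + 15·x·s + 145·x·y − 63·x + 120·s**2 + 220·s·y + 72·s + 60·y**2 + 108·y); both groups contain (−105·x**2 + 15·x·s + 145·x·y − 63·x + 120·s**2 + 220·s·y + 72·s + 60·y**2 + 108·y), so (7·x + 15·s − 2) is a factor with cofactor −105·x**2 + 15·x·s + 145·x·y − 63·x + 120·s**2 + 220·s·y + 72·s + 60·y**2 + 108·y.
The cofactor groups again: −105·x**2 + 15·x·s + 145·x·y − 63·x + 120·s**2 + 220·s·y + 72·s + 60·y**2 + 108·y = −7·x·(15·x + 15·s + 5·y + 9) + (8·s + 12·y)·(15·x + 15·s + 5·y + 9); both groups contain (15·x + 15·s + 5·y + 9), giving −(7·x − 8·s − 12·y)·(15·x + 15·s + 5·y + 9).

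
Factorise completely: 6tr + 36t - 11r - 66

(6t - 11)(r + 6)

Group as (6tr + 36t) + (-11r - 66) = 6t(r + 6) - 11(r + 6).
Both groups share the factor (r + 6).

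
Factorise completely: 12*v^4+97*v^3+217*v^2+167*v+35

(3*v+1)*(4*v+7)*(v+1)*(v+5)

Testing divisors of the constant over divisors of the leading coefficient, v = −1/3 is a root, so (3*v+1) is a factor; dividing leaves 4*v^3+31*v^2+62*v+35.
Then v = −1 is a root, giving the factor (v+1) and quotient 4*v^2+27*v+35.
The remaining quadratic factors as (4*v+7)(v+5).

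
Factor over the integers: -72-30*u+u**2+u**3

Among the possible rational roots, u = -4 is a root, so (u+4) divides it; the quotient is u**2-3*u-18.
The remaining quadratic factors as (u+3)(u-6).

(u+3)*(u+4)*(u-6)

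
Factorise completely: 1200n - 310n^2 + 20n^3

10n(2n - 15)(n - 8)

Pull out the common factor 10n, then factor the remaining trinomial.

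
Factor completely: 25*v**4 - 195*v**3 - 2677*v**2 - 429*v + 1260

Among the possible rational roots, v = -4/5 is a root, giving the factor (5*v + 4) and quotient 5*v**3 - 43*v**2 - 501*v + 315.
Next, v = 15 is a root, so (v - 15) divides it; the quotient is 5*v**2 + 32*v - 21.
The remaining quadratic factors as (5*v - 3)(v + 7).

(5*v + 4)*(5*v - 3)*(v + 7)*(v - 15)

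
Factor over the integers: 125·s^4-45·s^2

5·s^2·(5·s+3)·(5·s-3)

Every term has a factor of 5·s^2. Then 25·s^2-9 = (5·s)² − (3)².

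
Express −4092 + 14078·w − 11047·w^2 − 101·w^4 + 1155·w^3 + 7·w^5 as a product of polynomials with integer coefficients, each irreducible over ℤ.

Among the possible rational roots, w = 11 is a root, so (w − 11) is a factor; dividing leaves 7·w^4 − 24·w^3 + 891·w^2 − 1246·w + 372.
Next, w = 1 is a root, giving the factor (w − 1) and quotient 7·w^3 − 17·w^2 + 874·w − 372.
Then w = 3/7 is a root, so (7·w − 3) divides it; the quotient is w^2 − 2·w + 124.
The quadratic w^2 − 2·w + 124 has discriminant −492 < 0 and is irreducible over ℤ.

(7·w − 3)·(w − 1)·(w − 11)·(w^2 − 2·w + 124)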